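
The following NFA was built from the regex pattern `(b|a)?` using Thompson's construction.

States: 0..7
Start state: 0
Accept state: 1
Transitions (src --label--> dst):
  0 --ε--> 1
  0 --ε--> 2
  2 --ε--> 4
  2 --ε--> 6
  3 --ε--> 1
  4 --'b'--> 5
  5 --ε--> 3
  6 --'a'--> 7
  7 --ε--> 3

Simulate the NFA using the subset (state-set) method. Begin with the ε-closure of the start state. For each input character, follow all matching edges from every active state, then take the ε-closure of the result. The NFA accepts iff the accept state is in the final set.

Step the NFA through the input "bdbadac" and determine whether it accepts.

Answer: REJECT

Steps:
S₀ = ε-closure({0}) = {0,1,2,4,6}
'b' @ 1: {1,3,5}  ✓accept
'd' @ 2: {}  — state set empty
rest 'badac' ignored (set empty)
after full input: {}  (accept=1 not in)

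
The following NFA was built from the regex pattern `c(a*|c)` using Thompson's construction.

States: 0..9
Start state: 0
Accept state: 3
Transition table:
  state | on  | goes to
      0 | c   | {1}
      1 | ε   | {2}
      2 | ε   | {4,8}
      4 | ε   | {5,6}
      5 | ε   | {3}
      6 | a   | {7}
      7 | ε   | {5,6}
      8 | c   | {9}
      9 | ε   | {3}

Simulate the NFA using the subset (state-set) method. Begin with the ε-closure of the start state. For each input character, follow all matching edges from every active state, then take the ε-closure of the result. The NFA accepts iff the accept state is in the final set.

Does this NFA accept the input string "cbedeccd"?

S₀ = ε-closure({0}) = {0}
'c' @ 1: {1,2,3,4,5,6,8}  [accepting]
'b' @ 2: {}  — state set empty
rest 'edeccd' ignored (set empty)
after full input: {}  (accept=3 not in)

Answer: REJECT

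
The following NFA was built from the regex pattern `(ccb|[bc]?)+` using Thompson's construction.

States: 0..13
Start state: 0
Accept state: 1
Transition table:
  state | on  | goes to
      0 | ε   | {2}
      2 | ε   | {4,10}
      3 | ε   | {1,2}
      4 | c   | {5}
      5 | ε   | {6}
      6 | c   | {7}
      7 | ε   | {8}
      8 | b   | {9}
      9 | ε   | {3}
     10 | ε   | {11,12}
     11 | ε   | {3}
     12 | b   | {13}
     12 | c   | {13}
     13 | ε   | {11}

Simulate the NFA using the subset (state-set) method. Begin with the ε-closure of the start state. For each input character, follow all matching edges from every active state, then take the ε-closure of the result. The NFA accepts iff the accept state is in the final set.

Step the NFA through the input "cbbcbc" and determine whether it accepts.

Answer: ACCEPT

Trace:
start: ε-closure({0}) = {0,1,2,3,4,10,11,12}
'c' @ 1: {1,2,3,4,5,6,10,11,12,13}  (accept∈set)
'b' @ 2: {1,2,3,4,10,11,12,13}  (accept∈set)
'b' @ 3: {1,2,3,4,10,11,12,13}  (accept∈set)
'c' @ 4: {1,2,3,4,5,6,10,11,12,13}  (accept∈set)
'b' @ 5: {1,2,3,4,10,11,12,13}  (accept∈set)
'c' @ 6: {1,2,3,4,5,6,10,11,12,13}  (accept∈set)
end set {1,2,3,4,5,6,10,11,12,13} — state 1 in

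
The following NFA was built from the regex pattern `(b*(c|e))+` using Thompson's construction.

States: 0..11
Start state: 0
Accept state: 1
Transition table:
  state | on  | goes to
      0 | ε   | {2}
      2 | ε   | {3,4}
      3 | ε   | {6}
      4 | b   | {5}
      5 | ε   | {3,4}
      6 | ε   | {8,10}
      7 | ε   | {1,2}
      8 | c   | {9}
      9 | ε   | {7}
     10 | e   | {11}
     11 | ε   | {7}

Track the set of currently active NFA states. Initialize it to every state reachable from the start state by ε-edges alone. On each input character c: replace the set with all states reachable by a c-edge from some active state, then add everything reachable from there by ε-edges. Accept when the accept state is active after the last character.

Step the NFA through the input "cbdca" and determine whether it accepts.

S₀ = ε-closure({0}) = {0,2,3,4,6,8,10}
'c' @ 1: {1,2,3,4,6,7,8,9,10}  (accept∈set)
'b' @ 2: {3,4,5,6,8,10}
'd' @ 3: {}  — state set empty
rest 'ca' ignored (set empty)
after full input: {}  (accept=1 not in)

Answer: REJECT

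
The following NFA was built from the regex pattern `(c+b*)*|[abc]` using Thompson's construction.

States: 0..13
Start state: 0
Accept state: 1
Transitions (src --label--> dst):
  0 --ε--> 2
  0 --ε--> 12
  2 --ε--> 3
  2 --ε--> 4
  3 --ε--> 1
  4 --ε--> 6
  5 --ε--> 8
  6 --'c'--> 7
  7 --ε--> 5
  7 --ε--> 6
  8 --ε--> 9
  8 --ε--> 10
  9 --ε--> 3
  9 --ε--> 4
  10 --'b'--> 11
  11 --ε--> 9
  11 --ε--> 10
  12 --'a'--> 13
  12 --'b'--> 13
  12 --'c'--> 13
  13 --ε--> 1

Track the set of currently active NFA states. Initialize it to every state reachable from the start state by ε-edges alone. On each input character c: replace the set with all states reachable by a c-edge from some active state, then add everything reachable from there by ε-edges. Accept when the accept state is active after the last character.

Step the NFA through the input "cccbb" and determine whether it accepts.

Answer: ACCEPT

Steps:
S₀ = ε-closure({0}) = {0,1,2,3,4,6,12}
'c' @ 1: {1,3,4,5,6,7,8,9,10,13}  [accepting]
'c' @ 2: {1,3,4,5,6,7,8,9,10}  [accepting]
'c' @ 3: {1,3,4,5,6,7,8,9,10}  [accepting]
'b' @ 4: {1,3,4,6,9,10,11}  [accepting]
'b' @ 5: {1,3,4,6,9,10,11}  [accepting]
after full input: {1,3,4,6,9,10,11}  (accept=1 in)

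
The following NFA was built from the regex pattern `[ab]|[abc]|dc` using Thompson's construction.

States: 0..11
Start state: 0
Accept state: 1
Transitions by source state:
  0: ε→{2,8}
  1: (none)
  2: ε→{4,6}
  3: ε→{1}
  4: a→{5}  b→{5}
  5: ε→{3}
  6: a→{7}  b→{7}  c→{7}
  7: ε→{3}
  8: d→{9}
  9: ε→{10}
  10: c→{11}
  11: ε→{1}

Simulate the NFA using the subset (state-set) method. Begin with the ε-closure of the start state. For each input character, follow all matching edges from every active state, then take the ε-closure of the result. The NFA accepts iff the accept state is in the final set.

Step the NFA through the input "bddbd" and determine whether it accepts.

Answer: REJECT

Trace:
start: ε-closure({0}) = {0,2,4,6,8}
'b' @ 1: {1,3,5,7}  (accept∈set)
'd' @ 2: {}  — dead — no transitions
rest 'dbd' ignored (set empty)
final: {}; accept 1 not in set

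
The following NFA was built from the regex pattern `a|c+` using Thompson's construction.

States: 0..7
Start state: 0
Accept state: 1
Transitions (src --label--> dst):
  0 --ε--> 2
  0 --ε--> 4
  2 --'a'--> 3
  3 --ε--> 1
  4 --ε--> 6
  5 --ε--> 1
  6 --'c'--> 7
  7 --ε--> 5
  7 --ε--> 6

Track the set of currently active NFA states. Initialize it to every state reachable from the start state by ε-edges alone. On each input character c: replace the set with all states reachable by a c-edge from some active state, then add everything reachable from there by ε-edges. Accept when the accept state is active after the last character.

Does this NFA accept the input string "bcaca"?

S₀ = ε-closure({0}) = {0,2,4,6}
'b' @ 1: {}  — no active states
rest 'caca' ignored (set empty)
after full input: {}  (accept=1 not in)

Answer: REJECT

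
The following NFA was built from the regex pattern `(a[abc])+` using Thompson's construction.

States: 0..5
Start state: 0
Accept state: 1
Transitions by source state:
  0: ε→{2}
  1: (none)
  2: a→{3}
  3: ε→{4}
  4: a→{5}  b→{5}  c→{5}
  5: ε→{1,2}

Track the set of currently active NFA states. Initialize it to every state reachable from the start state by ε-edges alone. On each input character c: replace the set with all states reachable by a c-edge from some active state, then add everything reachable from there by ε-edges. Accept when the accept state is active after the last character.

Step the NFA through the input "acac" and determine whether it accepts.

Answer: ACCEPT

Steps:
initial (ε-close {0}): {0,2}
'a' @ 1: {3,4}
'c' @ 2: {1,2,5}  (accept∈set)
'a' @ 3: {3,4}
'c' @ 4: {1,2,5}  (accept∈set)
final: {1,2,5}; accept 1 in set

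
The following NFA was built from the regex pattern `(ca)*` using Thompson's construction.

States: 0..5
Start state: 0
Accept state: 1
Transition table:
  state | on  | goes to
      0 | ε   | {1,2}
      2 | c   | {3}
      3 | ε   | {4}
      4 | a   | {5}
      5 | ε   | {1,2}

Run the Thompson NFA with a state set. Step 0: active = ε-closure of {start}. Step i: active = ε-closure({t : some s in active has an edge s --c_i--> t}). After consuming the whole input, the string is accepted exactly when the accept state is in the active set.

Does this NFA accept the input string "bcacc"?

S₀ = ε-closure({0}) = {0,1,2}
'b' @ 1: {}  — state set empty
rest 'cacc' ignored (set empty)
after full input: {}  (accept=1 not in)

Answer: REJECT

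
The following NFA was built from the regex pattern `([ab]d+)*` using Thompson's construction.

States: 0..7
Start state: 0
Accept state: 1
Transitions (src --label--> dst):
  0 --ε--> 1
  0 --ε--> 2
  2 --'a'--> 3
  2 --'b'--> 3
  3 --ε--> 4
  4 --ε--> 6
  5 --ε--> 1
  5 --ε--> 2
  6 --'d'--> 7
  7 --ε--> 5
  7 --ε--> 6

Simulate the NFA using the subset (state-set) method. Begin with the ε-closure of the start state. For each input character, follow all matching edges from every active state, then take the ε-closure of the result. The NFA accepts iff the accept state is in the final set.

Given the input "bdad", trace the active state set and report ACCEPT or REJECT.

start: ε-closure({0}) = {0,1,2}
'b' @ 1: {3,4,6}
'd' @ 2: {1,2,5,6,7}  (accept∈set)
'a' @ 3: {3,4,6}
'd' @ 4: {1,2,5,6,7}  (accept∈set)
after full input: {1,2,5,6,7}  (accept=1 in)

Answer: ACCEPT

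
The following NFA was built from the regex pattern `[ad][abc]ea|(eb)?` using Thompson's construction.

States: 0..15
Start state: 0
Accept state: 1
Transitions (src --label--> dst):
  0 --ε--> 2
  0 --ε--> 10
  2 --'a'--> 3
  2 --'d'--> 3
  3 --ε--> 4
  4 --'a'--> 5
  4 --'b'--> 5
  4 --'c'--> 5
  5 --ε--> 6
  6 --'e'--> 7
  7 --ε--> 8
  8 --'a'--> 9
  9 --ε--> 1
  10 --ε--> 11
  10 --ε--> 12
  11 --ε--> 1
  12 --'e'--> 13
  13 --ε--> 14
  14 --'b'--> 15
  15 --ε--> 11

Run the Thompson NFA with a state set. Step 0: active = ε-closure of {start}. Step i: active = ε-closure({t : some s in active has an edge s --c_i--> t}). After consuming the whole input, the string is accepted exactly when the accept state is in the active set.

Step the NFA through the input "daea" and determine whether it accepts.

start: ε-closure({0}) = {0,1,2,10,11,12}
'd' @ 1: {3,4}
'a' @ 2: {5,6}
'e' @ 3: {7,8}
'a' @ 4: {1,9}  ✓accept
final: {1,9}; accept 1 in set

Answer: ACCEPT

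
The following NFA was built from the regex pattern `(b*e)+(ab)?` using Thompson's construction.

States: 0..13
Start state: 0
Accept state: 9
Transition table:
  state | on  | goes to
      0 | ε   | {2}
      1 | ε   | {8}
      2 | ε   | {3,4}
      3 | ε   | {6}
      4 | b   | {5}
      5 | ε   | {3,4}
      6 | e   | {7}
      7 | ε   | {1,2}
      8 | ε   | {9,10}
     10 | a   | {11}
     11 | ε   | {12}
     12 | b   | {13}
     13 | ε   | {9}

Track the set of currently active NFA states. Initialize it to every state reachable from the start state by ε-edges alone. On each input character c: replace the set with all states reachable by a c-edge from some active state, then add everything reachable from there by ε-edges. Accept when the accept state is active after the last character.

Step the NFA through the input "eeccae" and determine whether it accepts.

start: ε-closure({0}) = {0,2,3,4,6}
'e' @ 1: {1,2,3,4,6,7,8,9,10}  ✓accept
'e' @ 2: {1,2,3,4,6,7,8,9,10}  ✓accept
'c' @ 3: {}  — dead — no transitions
rest 'cae' ignored (set empty)
final: {}; accept 9 not in set

Answer: REJECT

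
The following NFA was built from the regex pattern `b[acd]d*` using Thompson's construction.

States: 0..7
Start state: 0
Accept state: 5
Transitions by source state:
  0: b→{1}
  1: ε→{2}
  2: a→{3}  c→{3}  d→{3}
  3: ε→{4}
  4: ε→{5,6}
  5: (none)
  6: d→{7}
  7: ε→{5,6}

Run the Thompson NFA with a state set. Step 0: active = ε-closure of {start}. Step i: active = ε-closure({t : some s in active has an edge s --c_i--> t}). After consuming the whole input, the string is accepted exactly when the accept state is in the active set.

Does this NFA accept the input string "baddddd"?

Answer: ACCEPT

Steps:
S₀ = ε-closure({0}) = {0}
'b' @ 1: {1,2}
'a' @ 2: {3,4,5,6}  [accepting]
'd' @ 3: {5,6,7}  [accepting]
'd' @ 4: {5,6,7}  [accepting]
'd' @ 5: {5,6,7}  [accepting]
'd' @ 6: {5,6,7}  [accepting]
'd' @ 7: {5,6,7}  [accepting]
final: {5,6,7}; accept 5 in set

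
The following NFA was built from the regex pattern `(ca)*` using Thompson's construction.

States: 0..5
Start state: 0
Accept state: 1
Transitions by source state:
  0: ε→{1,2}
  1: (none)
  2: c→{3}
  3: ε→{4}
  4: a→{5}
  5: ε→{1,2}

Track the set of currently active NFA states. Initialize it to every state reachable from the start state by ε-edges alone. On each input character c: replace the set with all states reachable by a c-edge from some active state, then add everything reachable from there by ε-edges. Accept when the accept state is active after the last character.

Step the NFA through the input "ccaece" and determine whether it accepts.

S₀ = ε-closure({0}) = {0,1,2}
'c' @ 1: {3,4}
'c' @ 2: {}  — dead — no transitions
rest 'aece' ignored (set empty)
after full input: {}  (accept=1 not in)

Answer: REJECT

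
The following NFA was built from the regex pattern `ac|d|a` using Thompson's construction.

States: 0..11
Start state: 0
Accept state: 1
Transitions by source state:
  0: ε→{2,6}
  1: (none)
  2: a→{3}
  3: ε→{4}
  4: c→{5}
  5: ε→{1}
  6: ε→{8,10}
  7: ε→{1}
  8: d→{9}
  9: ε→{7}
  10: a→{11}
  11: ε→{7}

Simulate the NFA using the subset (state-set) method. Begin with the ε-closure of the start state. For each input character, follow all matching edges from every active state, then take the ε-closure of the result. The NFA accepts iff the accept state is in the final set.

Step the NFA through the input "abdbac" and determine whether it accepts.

Answer: REJECT

Trace:
start: ε-closure({0}) = {0,2,6,8,10}
'a' @ 1: {1,3,4,7,11}  (accept∈set)
'b' @ 2: {}  — dead — no transitions
rest 'dbac' ignored (set empty)
final: {}; accept 1 not in set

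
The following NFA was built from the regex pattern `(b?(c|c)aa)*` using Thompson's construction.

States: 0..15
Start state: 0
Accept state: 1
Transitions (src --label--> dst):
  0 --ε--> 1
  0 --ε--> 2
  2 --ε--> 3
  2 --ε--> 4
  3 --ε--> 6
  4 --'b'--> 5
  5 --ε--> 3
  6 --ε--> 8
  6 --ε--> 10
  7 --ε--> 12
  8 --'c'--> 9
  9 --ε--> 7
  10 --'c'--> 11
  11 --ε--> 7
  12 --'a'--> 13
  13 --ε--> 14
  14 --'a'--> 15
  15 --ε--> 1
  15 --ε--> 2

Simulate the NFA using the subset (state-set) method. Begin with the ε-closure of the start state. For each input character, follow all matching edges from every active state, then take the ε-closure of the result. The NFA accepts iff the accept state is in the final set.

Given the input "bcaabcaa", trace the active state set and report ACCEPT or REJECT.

start: ε-closure({0}) = {0,1,2,3,4,6,8,10}
'b' @ 1: {3,5,6,8,10}
'c' @ 2: {7,9,11,12}
'a' @ 3: {13,14}
'a' @ 4: {1,2,3,4,6,8,10,15}  ✓accept
'b' @ 5: {3,5,6,8,10}
'c' @ 6: {7,9,11,12}
'a' @ 7: {13,14}
'a' @ 8: {1,2,3,4,6,8,10,15}  ✓accept
final: {1,2,3,4,6,8,10,15}; accept 1 in set

Answer: ACCEPT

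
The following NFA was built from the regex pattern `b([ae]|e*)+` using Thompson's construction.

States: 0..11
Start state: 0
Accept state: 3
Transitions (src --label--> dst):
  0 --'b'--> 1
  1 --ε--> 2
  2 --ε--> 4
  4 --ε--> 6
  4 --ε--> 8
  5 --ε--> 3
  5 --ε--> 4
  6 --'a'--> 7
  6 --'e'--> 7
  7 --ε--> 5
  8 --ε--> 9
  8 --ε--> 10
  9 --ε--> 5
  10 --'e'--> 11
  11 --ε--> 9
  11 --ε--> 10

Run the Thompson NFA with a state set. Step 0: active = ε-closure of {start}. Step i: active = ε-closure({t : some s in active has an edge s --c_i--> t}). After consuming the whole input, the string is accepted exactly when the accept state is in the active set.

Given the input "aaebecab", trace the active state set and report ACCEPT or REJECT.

initial (ε-close {0}): {0}
'a' @ 1: {}  — dead — no transitions
rest 'aebecab' ignored (set empty)
final: {}; accept 3 not in set

Answer: REJECT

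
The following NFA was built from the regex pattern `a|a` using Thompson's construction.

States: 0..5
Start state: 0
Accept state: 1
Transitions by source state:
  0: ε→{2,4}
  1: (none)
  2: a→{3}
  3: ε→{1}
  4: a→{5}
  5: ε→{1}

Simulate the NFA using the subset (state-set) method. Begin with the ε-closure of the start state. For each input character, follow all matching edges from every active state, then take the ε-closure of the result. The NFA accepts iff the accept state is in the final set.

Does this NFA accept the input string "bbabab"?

start: ε-closure({0}) = {0,2,4}
'b' @ 1: {}  — dead — no transitions
rest 'babab' ignored (set empty)
after full input: {}  (accept=1 not in)

Answer: REJECT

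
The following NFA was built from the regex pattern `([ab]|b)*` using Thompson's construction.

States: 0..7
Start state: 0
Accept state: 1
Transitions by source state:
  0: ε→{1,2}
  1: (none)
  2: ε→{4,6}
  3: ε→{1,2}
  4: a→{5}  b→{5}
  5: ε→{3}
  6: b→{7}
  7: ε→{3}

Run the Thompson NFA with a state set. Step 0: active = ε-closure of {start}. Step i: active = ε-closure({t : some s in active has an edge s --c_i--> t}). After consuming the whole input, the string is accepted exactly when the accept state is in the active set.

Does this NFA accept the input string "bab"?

start: ε-closure({0}) = {0,1,2,4,6}
'b' @ 1: {1,2,3,4,5,6,7}  ✓accept
'a' @ 2: {1,2,3,4,5,6}  ✓accept
'b' @ 3: {1,2,3,4,5,6,7}  ✓accept
end set {1,2,3,4,5,6,7} — state 1 in

Answer: ACCEPT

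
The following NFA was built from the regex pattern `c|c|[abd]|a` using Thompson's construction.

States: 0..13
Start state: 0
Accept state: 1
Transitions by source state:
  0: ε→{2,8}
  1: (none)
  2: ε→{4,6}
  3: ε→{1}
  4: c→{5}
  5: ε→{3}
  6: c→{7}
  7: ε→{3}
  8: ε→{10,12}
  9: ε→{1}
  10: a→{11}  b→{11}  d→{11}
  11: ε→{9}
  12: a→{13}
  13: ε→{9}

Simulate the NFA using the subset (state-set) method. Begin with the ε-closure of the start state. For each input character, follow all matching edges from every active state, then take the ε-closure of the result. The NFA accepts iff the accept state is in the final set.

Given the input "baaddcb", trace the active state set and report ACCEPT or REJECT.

Answer: REJECT

Trace:
start: ε-closure({0}) = {0,2,4,6,8,10,12}
'b' @ 1: {1,9,11}  [accepting]
'a' @ 2: {}  — state set empty
rest 'addcb' ignored (set empty)
after full input: {}  (accept=1 not in)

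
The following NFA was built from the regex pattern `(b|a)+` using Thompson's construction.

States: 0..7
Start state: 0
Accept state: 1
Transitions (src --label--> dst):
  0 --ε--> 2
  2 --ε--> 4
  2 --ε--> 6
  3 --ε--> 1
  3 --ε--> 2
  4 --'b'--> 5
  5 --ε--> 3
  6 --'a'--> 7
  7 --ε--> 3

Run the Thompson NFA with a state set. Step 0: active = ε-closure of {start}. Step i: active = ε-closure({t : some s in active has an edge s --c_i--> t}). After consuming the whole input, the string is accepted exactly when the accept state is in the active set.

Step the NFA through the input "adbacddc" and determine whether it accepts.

Answer: REJECT

Derivation:
S₀ = ε-closure({0}) = {0,2,4,6}
'a' @ 1: {1,2,3,4,6,7}  [accepting]
'd' @ 2: {}  — no active states
rest 'bacddc' ignored (set empty)
end set {} — state 1 not in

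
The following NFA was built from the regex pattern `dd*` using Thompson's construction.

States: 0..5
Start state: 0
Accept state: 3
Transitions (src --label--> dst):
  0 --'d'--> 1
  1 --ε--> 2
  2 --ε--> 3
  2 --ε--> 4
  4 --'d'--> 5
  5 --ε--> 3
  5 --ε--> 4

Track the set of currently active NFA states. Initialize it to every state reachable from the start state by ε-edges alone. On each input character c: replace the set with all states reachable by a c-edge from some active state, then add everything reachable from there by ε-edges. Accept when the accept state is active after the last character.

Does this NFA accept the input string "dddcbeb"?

Answer: REJECT

Derivation:
S₀ = ε-closure({0}) = {0}
'd' @ 1: {1,2,3,4}  [accepting]
'd' @ 2: {3,4,5}  [accepting]
'd' @ 3: {3,4,5}  [accepting]
'c' @ 4: {}  — state set empty
rest 'beb' ignored (set empty)
end set {} — state 3 not in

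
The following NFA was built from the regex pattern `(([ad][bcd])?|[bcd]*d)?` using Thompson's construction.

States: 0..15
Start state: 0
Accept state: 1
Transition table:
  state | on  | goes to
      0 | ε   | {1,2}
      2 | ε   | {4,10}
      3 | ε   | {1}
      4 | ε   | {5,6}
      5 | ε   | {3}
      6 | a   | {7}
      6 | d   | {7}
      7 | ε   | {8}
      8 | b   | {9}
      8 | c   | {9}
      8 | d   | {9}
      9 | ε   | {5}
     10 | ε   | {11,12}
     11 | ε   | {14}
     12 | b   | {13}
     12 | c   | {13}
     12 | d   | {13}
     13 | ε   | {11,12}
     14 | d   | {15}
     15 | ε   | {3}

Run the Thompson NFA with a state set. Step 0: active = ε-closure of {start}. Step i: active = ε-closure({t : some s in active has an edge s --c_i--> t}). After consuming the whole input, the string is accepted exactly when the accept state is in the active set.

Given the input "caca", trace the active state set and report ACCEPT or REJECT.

initial (ε-close {0}): {0,1,2,3,4,5,6,10,11,12,14}
'c' @ 1: {11,12,13,14}
'a' @ 2: {}  — state set empty
rest 'ca' ignored (set empty)
end set {} — state 1 not in

Answer: REJECT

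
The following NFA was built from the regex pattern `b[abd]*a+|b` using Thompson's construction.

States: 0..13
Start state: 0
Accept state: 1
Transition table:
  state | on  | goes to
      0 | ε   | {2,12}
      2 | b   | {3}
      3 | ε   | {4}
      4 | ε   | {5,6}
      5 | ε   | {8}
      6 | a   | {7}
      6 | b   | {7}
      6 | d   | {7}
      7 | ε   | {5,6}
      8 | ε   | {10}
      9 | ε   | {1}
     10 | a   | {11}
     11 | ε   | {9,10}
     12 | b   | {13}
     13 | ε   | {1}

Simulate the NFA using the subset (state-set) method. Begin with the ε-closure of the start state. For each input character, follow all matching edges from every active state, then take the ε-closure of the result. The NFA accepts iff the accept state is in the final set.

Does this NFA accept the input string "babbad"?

Answer: REJECT

Derivation:
start: ε-closure({0}) = {0,2,12}
'b' @ 1: {1,3,4,5,6,8,10,13}  ✓accept
'a' @ 2: {1,5,6,7,8,9,10,11}  ✓accept
'b' @ 3: {5,6,7,8,10}
'b' @ 4: {5,6,7,8,10}
'a' @ 5: {1,5,6,7,8,9,10,11}  ✓accept
'd' @ 6: {5,6,7,8,10}
end set {5,6,7,8,10} — state 1 not in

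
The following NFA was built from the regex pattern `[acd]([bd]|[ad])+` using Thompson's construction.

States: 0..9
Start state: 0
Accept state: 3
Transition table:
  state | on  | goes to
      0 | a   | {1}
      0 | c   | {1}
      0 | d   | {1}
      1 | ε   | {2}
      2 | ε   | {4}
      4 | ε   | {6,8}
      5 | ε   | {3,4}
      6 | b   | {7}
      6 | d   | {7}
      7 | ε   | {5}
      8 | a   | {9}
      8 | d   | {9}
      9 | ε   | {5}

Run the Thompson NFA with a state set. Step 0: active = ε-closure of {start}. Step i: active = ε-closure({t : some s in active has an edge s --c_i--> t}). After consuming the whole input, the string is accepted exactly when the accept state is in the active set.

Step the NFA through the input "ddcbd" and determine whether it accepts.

start: ε-closure({0}) = {0}
'd' @ 1: {1,2,4,6,8}
'd' @ 2: {3,4,5,6,7,8,9}  [accepting]
'c' @ 3: {}  — state set empty
rest 'bd' ignored (set empty)
end set {} — state 3 not in

Answer: REJECT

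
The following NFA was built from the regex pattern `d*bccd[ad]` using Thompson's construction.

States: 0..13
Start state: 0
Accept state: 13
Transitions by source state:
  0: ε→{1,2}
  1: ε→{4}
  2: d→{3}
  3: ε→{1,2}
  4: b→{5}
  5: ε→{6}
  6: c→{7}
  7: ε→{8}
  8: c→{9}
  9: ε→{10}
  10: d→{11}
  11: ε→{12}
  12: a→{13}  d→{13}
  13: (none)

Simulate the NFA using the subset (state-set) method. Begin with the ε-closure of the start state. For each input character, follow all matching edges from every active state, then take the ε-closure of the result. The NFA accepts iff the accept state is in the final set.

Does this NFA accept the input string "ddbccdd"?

Answer: ACCEPT

Trace:
S₀ = ε-closure({0}) = {0,1,2,4}
'd' @ 1: {1,2,3,4}
'd' @ 2: {1,2,3,4}
'b' @ 3: {5,6}
'c' @ 4: {7,8}
'c' @ 5: {9,10}
'd' @ 6: {11,12}
'd' @ 7: {13}  (accept∈set)
after full input: {13}  (accept=13 in)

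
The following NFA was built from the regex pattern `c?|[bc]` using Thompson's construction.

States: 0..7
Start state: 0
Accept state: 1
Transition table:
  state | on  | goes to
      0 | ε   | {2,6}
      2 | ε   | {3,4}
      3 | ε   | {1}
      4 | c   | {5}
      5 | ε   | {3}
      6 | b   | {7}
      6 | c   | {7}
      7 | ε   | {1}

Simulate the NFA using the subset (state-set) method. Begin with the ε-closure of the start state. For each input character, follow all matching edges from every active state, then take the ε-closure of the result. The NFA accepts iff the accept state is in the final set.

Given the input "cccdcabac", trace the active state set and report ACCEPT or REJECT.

initial (ε-close {0}): {0,1,2,3,4,6}
'c' @ 1: {1,3,5,7}  [accepting]
'c' @ 2: {}  — no active states
rest 'cdcabac' ignored (set empty)
after full input: {}  (accept=1 not in)

Answer: REJECT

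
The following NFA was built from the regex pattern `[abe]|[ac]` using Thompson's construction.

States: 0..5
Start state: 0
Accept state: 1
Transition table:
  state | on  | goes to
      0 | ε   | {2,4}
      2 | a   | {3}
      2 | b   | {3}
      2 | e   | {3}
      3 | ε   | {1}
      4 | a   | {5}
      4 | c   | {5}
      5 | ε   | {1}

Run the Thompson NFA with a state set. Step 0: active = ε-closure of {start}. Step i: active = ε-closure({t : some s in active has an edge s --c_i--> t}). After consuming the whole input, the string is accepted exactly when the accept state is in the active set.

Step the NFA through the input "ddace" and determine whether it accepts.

Answer: REJECT

Steps:
initial (ε-close {0}): {0,2,4}
'd' @ 1: {}  — dead — no transitions
rest 'dace' ignored (set empty)
end set {} — state 1 not in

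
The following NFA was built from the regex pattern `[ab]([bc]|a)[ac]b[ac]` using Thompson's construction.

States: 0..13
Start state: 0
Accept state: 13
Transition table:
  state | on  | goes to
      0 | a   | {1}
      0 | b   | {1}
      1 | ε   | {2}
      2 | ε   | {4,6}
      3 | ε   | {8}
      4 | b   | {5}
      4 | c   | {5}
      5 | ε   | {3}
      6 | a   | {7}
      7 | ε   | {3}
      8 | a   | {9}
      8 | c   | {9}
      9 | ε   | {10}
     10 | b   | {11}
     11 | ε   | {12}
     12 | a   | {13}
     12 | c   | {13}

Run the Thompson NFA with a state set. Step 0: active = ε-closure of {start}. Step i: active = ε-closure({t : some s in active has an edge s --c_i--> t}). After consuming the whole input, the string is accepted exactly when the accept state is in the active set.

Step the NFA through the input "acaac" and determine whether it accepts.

start: ε-closure({0}) = {0}
'a' @ 1: {1,2,4,6}
'c' @ 2: {3,5,8}
'a' @ 3: {9,10}
'a' @ 4: {}  — state set empty
rest 'c' ignored (set empty)
end set {} — state 13 not in

Answer: REJECT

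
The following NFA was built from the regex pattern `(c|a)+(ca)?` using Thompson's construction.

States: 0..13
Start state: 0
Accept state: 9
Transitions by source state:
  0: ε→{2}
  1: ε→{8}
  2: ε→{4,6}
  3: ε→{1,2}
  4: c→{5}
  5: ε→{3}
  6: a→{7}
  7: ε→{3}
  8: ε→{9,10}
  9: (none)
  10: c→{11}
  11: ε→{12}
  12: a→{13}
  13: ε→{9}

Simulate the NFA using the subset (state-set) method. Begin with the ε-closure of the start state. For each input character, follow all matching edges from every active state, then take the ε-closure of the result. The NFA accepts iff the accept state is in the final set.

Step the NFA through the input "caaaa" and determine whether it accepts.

Answer: ACCEPT

Derivation:
initial (ε-close {0}): {0,2,4,6}
'c' @ 1: {1,2,3,4,5,6,8,9,10}  (accept∈set)
'a' @ 2: {1,2,3,4,6,7,8,9,10}  (accept∈set)
'a' @ 3: {1,2,3,4,6,7,8,9,10}  (accept∈set)
'a' @ 4: {1,2,3,4,6,7,8,9,10}  (accept∈set)
'a' @ 5: {1,2,3,4,6,7,8,9,10}  (accept∈set)
final: {1,2,3,4,6,7,8,9,10}; accept 9 in set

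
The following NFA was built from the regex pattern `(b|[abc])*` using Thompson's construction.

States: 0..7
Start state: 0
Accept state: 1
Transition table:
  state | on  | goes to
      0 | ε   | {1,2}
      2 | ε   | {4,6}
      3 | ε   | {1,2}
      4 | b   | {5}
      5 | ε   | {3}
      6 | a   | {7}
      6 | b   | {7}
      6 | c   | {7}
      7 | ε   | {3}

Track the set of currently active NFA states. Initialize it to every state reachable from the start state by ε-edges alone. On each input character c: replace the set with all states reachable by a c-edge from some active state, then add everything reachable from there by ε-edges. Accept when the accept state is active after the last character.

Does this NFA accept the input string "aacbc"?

Answer: ACCEPT

Derivation:
start: ε-closure({0}) = {0,1,2,4,6}
'a' @ 1: {1,2,3,4,6,7}  (accept∈set)
'a' @ 2: {1,2,3,4,6,7}  (accept∈set)
'c' @ 3: {1,2,3,4,6,7}  (accept∈set)
'b' @ 4: {1,2,3,4,5,6,7}  (accept∈set)
'c' @ 5: {1,2,3,4,6,7}  (accept∈set)
end set {1,2,3,4,6,7} — state 1 in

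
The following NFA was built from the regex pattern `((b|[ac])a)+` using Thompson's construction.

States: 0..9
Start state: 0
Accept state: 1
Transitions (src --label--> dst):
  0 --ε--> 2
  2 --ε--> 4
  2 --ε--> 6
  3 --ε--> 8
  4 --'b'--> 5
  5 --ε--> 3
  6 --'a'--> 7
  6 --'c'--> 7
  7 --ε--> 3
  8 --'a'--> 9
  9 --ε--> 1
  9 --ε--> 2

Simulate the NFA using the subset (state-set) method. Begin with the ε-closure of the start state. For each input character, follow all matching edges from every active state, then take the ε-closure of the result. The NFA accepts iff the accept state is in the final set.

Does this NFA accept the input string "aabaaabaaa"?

S₀ = ε-closure({0}) = {0,2,4,6}
'a' @ 1: {3,7,8}
'a' @ 2: {1,2,4,6,9}  (accept∈set)
'b' @ 3: {3,5,8}
'a' @ 4: {1,2,4,6,9}  (accept∈set)
'a' @ 5: {3,7,8}
'a' @ 6: {1,2,4,6,9}  (accept∈set)
'b' @ 7: {3,5,8}
'a' @ 8: {1,2,4,6,9}  (accept∈set)
'a' @ 9: {3,7,8}
'a' @ 10: {1,2,4,6,9}  (accept∈set)
after full input: {1,2,4,6,9}  (accept=1 in)

Answer: ACCEPT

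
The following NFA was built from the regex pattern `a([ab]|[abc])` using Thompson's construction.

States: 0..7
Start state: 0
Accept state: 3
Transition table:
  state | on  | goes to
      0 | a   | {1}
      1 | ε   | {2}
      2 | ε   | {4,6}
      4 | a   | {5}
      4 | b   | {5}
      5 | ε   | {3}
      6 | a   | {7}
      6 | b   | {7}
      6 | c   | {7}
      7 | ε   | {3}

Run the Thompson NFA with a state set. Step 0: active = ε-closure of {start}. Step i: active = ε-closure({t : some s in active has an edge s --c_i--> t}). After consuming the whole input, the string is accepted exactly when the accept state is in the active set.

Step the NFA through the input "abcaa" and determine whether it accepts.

S₀ = ε-closure({0}) = {0}
'a' @ 1: {1,2,4,6}
'b' @ 2: {3,5,7}  (accept∈set)
'c' @ 3: {}  — state set empty
rest 'aa' ignored (set empty)
end set {} — state 3 not in

Answer: REJECT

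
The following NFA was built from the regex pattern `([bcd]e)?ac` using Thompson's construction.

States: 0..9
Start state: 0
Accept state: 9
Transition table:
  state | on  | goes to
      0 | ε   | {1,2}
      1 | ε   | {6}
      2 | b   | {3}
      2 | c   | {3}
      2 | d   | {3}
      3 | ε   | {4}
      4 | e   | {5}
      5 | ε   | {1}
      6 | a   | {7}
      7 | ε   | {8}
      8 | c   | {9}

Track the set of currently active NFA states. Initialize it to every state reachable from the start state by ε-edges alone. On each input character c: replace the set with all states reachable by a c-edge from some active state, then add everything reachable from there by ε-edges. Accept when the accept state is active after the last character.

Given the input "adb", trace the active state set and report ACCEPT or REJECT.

start: ε-closure({0}) = {0,1,2,6}
'a' @ 1: {7,8}
'd' @ 2: {}  — no active states
rest 'b' ignored (set empty)
end set {} — state 9 not in

Answer: REJECT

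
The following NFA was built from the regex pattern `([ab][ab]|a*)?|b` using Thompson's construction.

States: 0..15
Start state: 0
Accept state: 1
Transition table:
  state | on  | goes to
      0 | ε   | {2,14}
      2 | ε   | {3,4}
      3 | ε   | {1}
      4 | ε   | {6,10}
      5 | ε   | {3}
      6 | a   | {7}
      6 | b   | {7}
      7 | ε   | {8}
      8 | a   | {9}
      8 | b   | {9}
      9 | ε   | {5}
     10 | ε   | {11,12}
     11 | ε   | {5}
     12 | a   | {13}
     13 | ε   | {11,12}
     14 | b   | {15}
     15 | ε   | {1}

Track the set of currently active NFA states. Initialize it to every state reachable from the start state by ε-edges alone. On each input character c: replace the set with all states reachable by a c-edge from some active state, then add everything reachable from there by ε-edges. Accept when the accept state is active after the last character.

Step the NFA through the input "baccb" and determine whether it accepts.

S₀ = ε-closure({0}) = {0,1,2,3,4,5,6,10,11,12,14}
'b' @ 1: {1,7,8,15}  [accepting]
'a' @ 2: {1,3,5,9}  [accepting]
'c' @ 3: {}  — no active states
rest 'cb' ignored (set empty)
final: {}; accept 1 not in set

Answer: REJECT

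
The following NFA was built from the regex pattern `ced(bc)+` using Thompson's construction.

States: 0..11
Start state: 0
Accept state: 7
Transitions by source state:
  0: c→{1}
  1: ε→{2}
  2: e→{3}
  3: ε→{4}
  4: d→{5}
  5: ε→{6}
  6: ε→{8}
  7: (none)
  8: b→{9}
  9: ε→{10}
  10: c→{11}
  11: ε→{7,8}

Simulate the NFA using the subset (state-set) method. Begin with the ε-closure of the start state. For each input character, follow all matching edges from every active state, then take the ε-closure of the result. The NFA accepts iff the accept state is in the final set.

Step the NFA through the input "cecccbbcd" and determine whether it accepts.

Answer: REJECT

Trace:
S₀ = ε-closure({0}) = {0}
'c' @ 1: {1,2}
'e' @ 2: {3,4}
'c' @ 3: {}  — no active states
rest 'ccbbcd' ignored (set empty)
after full input: {}  (accept=7 not in)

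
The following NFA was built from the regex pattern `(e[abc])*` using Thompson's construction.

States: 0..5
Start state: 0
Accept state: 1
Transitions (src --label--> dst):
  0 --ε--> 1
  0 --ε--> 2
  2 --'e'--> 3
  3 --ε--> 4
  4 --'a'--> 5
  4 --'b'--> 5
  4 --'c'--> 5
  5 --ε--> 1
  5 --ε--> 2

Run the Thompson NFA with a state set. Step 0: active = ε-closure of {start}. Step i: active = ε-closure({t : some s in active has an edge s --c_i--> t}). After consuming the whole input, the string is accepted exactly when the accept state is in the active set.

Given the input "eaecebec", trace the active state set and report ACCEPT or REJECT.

Answer: ACCEPT

Trace:
S₀ = ε-closure({0}) = {0,1,2}
'e' @ 1: {3,4}
'a' @ 2: {1,2,5}  [accepting]
'e' @ 3: {3,4}
'c' @ 4: {1,2,5}  [accepting]
'e' @ 5: {3,4}
'b' @ 6: {1,2,5}  [accepting]
'e' @ 7: {3,4}
'c' @ 8: {1,2,5}  [accepting]
end set {1,2,5} — state 1 in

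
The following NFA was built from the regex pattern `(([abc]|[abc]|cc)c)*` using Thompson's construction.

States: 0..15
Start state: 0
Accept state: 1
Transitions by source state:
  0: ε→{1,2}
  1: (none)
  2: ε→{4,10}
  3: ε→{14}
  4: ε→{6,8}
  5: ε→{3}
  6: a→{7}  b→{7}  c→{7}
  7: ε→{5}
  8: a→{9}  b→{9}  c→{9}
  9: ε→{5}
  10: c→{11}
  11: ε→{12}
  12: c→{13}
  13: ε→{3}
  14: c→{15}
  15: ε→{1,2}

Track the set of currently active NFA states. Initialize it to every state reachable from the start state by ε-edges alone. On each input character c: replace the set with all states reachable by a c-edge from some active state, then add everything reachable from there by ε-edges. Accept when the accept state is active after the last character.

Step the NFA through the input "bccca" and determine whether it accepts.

S₀ = ε-closure({0}) = {0,1,2,4,6,8,10}
'b' @ 1: {3,5,7,9,14}
'c' @ 2: {1,2,4,6,8,10,15}  [accepting]
'c' @ 3: {3,5,7,9,11,12,14}
'c' @ 4: {1,2,3,4,6,8,10,13,14,15}  [accepting]
'a' @ 5: {3,5,7,9,14}
after full input: {3,5,7,9,14}  (accept=1 not in)

Answer: REJECT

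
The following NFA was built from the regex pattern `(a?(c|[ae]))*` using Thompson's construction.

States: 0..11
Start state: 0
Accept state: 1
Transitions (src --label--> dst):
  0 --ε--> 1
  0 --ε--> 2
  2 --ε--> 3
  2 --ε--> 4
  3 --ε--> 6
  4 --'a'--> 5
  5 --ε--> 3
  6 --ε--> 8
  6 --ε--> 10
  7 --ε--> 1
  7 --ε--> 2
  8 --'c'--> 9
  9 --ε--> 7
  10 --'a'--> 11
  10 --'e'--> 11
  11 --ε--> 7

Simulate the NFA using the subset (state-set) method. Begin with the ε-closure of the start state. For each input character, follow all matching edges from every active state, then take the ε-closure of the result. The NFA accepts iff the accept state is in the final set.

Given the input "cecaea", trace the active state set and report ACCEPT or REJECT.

Answer: ACCEPT

Steps:
initial (ε-close {0}): {0,1,2,3,4,6,8,10}
'c' @ 1: {1,2,3,4,6,7,8,9,10}  (accept∈set)
'e' @ 2: {1,2,3,4,6,7,8,10,11}  (accept∈set)
'c' @ 3: {1,2,3,4,6,7,8,9,10}  (accept∈set)
'a' @ 4: {1,2,3,4,5,6,7,8,10,11}  (accept∈set)
'e' @ 5: {1,2,3,4,6,7,8,10,11}  (accept∈set)
'a' @ 6: {1,2,3,4,5,6,7,8,10,11}  (accept∈set)
after full input: {1,2,3,4,5,6,7,8,10,11}  (accept=1 in)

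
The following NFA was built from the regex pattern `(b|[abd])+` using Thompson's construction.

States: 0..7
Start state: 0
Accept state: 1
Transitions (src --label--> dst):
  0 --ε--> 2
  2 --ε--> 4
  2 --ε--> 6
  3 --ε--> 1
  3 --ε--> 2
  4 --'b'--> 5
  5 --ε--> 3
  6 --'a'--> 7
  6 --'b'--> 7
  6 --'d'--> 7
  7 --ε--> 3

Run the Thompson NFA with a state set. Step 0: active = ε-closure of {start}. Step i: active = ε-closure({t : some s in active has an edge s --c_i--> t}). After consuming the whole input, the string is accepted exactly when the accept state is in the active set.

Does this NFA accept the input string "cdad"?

Answer: REJECT

Derivation:
start: ε-closure({0}) = {0,2,4,6}
'c' @ 1: {}  — no active states
rest 'dad' ignored (set empty)
final: {}; accept 1 not in set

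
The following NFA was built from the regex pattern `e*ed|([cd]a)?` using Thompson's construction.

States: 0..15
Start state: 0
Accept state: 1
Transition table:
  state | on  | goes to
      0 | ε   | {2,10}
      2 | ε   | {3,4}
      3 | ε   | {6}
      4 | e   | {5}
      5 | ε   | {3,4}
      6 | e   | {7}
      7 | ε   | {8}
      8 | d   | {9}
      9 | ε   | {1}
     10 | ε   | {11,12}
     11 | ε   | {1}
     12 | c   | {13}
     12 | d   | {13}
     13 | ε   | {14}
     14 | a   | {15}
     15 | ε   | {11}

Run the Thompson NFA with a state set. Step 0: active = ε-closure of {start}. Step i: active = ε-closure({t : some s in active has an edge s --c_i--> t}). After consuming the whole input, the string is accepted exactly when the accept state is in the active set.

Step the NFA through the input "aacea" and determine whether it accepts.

Answer: REJECT

Steps:
initial (ε-close {0}): {0,1,2,3,4,6,10,11,12}
'a' @ 1: {}  — state set empty
rest 'acea' ignored (set empty)
end set {} — state 1 not in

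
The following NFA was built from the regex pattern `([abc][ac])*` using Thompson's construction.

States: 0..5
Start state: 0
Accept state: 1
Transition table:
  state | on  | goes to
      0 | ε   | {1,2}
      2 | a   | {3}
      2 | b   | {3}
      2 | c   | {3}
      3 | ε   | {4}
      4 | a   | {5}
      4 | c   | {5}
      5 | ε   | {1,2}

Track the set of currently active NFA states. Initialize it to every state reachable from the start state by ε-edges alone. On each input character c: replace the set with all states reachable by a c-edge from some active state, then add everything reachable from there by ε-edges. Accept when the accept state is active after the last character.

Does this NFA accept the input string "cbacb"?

Answer: REJECT

Trace:
initial (ε-close {0}): {0,1,2}
'c' @ 1: {3,4}
'b' @ 2: {}  — state set empty
rest 'acb' ignored (set empty)
after full input: {}  (accept=1 not in)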